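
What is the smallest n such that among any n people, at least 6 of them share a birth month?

61

There are 12 months of the year acting as pigeonholes.
With 12 × 5 = 60 people we could place exactly 5 in each, with no class reaching 6.
One more forces some class to hold 6, so 60 + 1 = 61.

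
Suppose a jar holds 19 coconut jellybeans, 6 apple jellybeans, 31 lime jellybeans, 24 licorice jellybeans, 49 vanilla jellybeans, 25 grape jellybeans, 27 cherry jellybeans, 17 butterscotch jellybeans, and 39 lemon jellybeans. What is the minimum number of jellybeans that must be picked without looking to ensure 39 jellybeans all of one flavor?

226

Treat the 9 flavors as pigeonholes.
In the worst case we take at most 38 of each flavor, but all 19 coconut, all 6 apple, all 31 lime, all 24 licorice, all 25 grape, all 27 cherry, and all 17 butterscotch (fewer than 38), giving 19 + 6 + 31 + 24 + 38 + 25 + 27 + 17 + 38 = 225.
One more jellybean then forces some flavor to 39, so 225 + 1 = 226.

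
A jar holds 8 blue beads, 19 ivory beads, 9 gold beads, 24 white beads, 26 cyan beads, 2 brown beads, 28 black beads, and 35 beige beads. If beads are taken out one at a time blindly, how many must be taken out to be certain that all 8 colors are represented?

150

The hardest color to obtain is brown: we could draw every other bead first — 151 − 2 = 149 beads — without a single brown one.
The next draw must be brown, so 149 + 1 = 150.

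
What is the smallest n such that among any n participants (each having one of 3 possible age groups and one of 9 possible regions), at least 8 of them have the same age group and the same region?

190

There are 3 × 9 = 27 (age group, region) combinations acting as pigeonholes.
With 27 × 7 = 189 participants we could place exactly 7 in each, with no (age group, region) pair reaching 8.
One more forces some (age group, region) pair to hold 8, so 189 + 1 = 190.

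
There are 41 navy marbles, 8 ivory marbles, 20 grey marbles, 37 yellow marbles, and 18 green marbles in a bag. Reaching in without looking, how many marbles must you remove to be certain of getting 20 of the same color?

In the worst case we take at most 19 of each color, but all 8 ivory and all 18 green (fewer than 19), giving 19 + 8 + 19 + 19 + 18 = 83.
One more marble then forces some color to 20, so 83 + 1 = 84.

84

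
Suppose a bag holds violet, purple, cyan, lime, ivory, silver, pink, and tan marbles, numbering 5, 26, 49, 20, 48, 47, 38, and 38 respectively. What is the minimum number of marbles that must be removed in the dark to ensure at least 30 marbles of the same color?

Treat the 8 colors as pigeonholes.
In the worst case we take at most 29 of each color, but all 5 violet, all 26 purple, and all 20 lime (fewer than 29), giving 5 + 26 + 29 + 20 + 29 + 29 + 29 + 29 = 196.
One more marble then forces some color to 30, so 196 + 1 = 197.

197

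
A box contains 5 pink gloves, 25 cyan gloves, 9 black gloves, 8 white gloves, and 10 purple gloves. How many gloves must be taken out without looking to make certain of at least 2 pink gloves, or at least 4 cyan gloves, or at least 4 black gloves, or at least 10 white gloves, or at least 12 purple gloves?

26

The worst case stops just short of every target: 1 pink, 3 cyan, 3 black, all 8 white, all 10 purple — 1 + 3 + 3 + 8 + 10 = 25 gloves.
One more glove must push some color to its target, so 25 + 1 = 26.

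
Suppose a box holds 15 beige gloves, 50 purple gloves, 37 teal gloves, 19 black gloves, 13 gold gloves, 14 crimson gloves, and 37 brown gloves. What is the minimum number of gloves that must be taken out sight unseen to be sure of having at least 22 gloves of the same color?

125

In the worst case we take at most 21 of each color, but all 15 beige, all 19 black, all 13 gold, and all 14 crimson (fewer than 21), giving 15 + 21 + 21 + 19 + 13 + 14 + 21 = 124.
One more glove then forces some color to 22, so 124 + 1 = 125.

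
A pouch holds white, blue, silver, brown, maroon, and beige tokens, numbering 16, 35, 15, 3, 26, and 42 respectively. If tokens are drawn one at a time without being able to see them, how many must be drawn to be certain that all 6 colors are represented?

135

The hardest color to obtain is brown: we could draw every other token first — 137 − 3 = 134 tokens — without a single brown one.
The next draw must be brown, so 134 + 1 = 135.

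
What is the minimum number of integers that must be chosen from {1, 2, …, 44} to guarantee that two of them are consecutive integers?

Partition {1, …, 44} into 22 pairs: {1,2}, {3,4}, …, {43,44}.
Choosing 22 integers — say the 22 even numbers 2, 4, …, 44 — takes one from each pair and avoids the property.
Choosing 23 forces two into the same pair by pigeonhole, and those are consecutive. So 23.

23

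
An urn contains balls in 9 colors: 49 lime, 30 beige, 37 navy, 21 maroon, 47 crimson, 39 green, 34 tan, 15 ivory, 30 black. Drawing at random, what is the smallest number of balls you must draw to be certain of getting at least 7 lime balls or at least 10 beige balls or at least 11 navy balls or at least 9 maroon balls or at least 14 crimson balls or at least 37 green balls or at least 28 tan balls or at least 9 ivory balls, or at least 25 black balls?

142

The worst case stops just short of every target: 6 lime, 9 beige, 10 navy, 8 maroon, 13 crimson, 36 green, 27 tan, 8 ivory, 24 black — 6 + 9 + 10 + 8 + 13 + 36 + 27 + 8 + 24 = 141 balls.
One more ball must push some color to its target, so 141 + 1 = 142.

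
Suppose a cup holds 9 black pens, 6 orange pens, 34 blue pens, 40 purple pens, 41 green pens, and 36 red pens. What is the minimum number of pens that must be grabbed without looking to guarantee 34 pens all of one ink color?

Treat the 6 ink colors as pigeonholes.
In the worst case we take at most 33 of each ink color, but all 9 black and all 6 orange (fewer than 33), giving 9 + 6 + 33 + 33 + 33 + 33 = 147.
One more pen then forces some ink color to 34, so 147 + 1 = 148.

148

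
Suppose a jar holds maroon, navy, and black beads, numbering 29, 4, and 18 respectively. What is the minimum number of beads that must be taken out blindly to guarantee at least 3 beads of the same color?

The worst case takes 2 beads of each color without reaching 3 of any: 3 × 2 = 6.
The next bead must bring some color to 3, so 6 + 1 = 7.

7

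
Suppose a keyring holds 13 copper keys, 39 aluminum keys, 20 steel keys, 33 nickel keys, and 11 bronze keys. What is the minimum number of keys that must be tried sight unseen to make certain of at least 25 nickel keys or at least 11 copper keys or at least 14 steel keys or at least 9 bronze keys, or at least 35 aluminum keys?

90

Each of the 5 types has its own threshold; avoid all of them simultaneously.
The worst case stops just short of every target: 10 copper, 34 aluminum, 13 steel, 24 nickel, 8 bronze — 10 + 34 + 13 + 24 + 8 = 89 keys.
One more key must push some type to its target, so 89 + 1 = 90.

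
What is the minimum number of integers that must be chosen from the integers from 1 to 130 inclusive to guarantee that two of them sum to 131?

Partition {1, …, 130} into 65 pairs: {1,130}, {2,129}, …, {65,66}.
Choosing 65 integers — say the integers 1 through 65 — takes one from each pair and avoids the property.
Choosing 66 forces two into the same pair by pigeonhole, and those sum to 131. So 66.

66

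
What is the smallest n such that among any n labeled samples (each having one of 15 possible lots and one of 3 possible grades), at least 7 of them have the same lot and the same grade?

271

There are 15 × 3 = 45 (lot, grade) combinations acting as pigeonholes.
With 45 × 6 = 270 labeled samples we could place exactly 6 in each, with no (lot, grade) pair reaching 7.
One more forces some (lot, grade) pair to hold 7, so 270 + 1 = 271.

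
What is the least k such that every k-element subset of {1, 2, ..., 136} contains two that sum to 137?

Partition {1, …, 136} into 68 pairs: {1,136}, {2,135}, …, {68,69}.
Choosing 68 integers — say the integers 1 through 68 — takes one from each pair and avoids the property.
Choosing 69 forces two into the same pair by pigeonhole, and those sum to 137. So 69.

69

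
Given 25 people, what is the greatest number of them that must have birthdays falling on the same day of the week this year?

There are 7 days of the week, which serve as the pigeonholes.
If each of the 7 days of the week held at most 3, the total would be at most 7 × 3 = 21 < 25, a contradiction.
So at least one holds ⌈25/7⌉ = 4.

4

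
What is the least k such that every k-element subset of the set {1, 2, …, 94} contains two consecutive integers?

Partition {1, …, 94} into 47 pairs: {1,2}, {3,4}, …, {93,94}.
Choosing 47 integers — say the 47 even numbers 2, 4, …, 94 — takes one from each pair and avoids the property.
Choosing 48 forces two into the same pair by pigeonhole, and those are consecutive. So 48.

48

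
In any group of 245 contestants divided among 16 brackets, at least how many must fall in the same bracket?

16

The 245 contestants fall into 16 brackets.
If each of the 16 brackets held at most 15, the total would be at most 16 × 15 = 240 < 245, a contradiction.
So at least one holds ⌈245/16⌉ = 16.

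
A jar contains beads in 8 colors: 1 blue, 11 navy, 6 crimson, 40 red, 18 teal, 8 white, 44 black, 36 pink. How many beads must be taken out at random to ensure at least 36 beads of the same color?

Treat the 8 colors as pigeonholes.
In the worst case we take at most 35 of each color, but all 1 blue, all 11 navy, all 6 crimson, all 18 teal, and all 8 white (fewer than 35), giving 1 + 11 + 6 + 35 + 18 + 8 + 35 + 35 = 149.
One more bead then forces some color to 36, so 149 + 1 = 150.

150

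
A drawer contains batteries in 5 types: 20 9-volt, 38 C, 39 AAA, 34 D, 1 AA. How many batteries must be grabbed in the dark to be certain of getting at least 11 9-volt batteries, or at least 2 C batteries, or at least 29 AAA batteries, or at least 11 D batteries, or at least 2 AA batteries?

51

Each of the 5 types has its own threshold; avoid all of them simultaneously.
The worst case stops just short of every target: 10 9-volt, 1 C, 28 AAA, 10 D, 1 AA — 10 + 1 + 28 + 10 + 1 = 50 batteries.
One more battery must push some type to its target, so 50 + 1 = 51.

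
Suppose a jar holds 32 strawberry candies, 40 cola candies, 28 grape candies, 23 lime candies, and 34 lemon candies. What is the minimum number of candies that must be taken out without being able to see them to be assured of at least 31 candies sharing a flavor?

142

In the worst case we take at most 30 of each flavor, but all 28 grape and all 23 lime (fewer than 30), giving 30 + 30 + 28 + 23 + 30 = 141.
One more candy then forces some flavor to 31, so 141 + 1 = 142.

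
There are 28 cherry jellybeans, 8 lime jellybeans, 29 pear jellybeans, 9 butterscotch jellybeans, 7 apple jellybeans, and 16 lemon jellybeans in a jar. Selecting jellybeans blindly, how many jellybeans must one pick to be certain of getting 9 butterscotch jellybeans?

The worst case draws every non-butterscotch jellybean first: 28 + 8 + 29 + 7 + 16 = 88.
The next 9 draws are then forced to be butterscotch, giving 88 + 9 = 97.

97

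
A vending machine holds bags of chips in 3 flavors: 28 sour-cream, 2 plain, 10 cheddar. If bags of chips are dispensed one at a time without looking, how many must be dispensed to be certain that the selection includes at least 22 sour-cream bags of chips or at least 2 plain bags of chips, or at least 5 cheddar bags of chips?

The worst case stops just short of every target: 21 sour-cream, 1 plain, 4 cheddar — 21 + 1 + 4 = 26 bags of chips.
One more bag of chips must push some flavor to its target, so 26 + 1 = 27.

27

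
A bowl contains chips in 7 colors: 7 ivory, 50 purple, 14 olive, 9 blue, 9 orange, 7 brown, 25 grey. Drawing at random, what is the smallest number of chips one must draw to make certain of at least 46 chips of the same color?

117

Treat the 7 colors as pigeonholes.
In the worst case we take at most 45 of each color, but all 7 ivory, all 14 olive, all 9 blue, all 9 orange, all 7 brown, and all 25 grey (fewer than 45), giving 7 + 45 + 14 + 9 + 9 + 7 + 25 = 116.
One more chip then forces some color to 46, so 116 + 1 = 117.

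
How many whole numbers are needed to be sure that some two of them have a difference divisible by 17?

Two integers differ by a multiple of 17 exactly when they share a remainder mod 17.
There are 17 residue classes mod 17, so 17 integers can all lie in distinct classes.
One more integer must repeat a residue, giving a difference divisible by 17. So n = 17 + 1 = 18.

18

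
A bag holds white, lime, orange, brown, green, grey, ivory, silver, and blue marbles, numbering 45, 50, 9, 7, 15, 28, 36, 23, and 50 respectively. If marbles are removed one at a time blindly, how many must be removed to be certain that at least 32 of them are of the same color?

207

Treat the 9 colors as pigeonholes.
In the worst case we take at most 31 of each color, but all 9 orange, all 7 brown, all 15 green, all 28 grey, and all 23 silver (fewer than 31), giving 31 + 31 + 9 + 7 + 15 + 28 + 31 + 23 + 31 = 206.
One more marble then forces some color to 32, so 206 + 1 = 207.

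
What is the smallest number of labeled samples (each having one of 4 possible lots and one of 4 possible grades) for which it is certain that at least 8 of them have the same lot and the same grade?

There are 4 × 4 = 16 (lot, grade) combinations acting as pigeonholes.
With 16 × 7 = 112 labeled samples we could place exactly 7 in each, with no (lot, grade) pair reaching 8.
One more forces some (lot, grade) pair to hold 8, so 112 + 1 = 113.

113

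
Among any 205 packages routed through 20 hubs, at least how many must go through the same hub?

The 205 packages fall into 20 hubs.
If each of the 20 hubs held at most 10, the total would be at most 20 × 10 = 200 < 205, a contradiction.
So at least one holds ⌈205/20⌉ = 11.

11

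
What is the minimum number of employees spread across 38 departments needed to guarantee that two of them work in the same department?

39

There are 38 departments acting as pigeonholes.
With 38 employees we could place one in each, avoiding any repeat.
One more forces some class to hold 2, so 38 + 1 = 39.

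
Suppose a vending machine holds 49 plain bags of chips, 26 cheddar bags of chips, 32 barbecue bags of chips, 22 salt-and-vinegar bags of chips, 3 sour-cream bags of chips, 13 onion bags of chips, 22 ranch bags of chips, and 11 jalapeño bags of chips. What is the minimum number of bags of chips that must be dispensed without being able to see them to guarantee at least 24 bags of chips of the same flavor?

Treat the 8 flavors as pigeonholes.
In the worst case we take at most 23 of each flavor, but all 22 salt-and-vinegar, all 3 sour-cream, all 13 onion, all 22 ranch, and all 11 jalapeño (fewer than 23), giving 23 + 23 + 23 + 22 + 3 + 13 + 22 + 11 = 140.
One more bag of chips then forces some flavor to 24, so 140 + 1 = 141.

141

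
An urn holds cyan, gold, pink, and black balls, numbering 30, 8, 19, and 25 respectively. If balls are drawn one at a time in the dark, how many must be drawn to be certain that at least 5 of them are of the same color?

Treat the 4 colors as pigeonholes.
The worst case takes 4 balls of each color without reaching 5 of any: 4 × 4 = 16.
The next ball must bring some color to 5, so 16 + 1 = 17.

17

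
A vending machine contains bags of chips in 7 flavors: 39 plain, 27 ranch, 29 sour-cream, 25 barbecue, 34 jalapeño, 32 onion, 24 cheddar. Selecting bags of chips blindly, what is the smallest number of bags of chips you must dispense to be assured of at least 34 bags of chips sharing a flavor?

204

In the worst case we take at most 33 of each flavor, but all 27 ranch, all 29 sour-cream, all 25 barbecue, all 32 onion, and all 24 cheddar (fewer than 33), giving 33 + 27 + 29 + 25 + 33 + 32 + 24 = 203.
One more bag of chips then forces some flavor to 34, so 203 + 1 = 204.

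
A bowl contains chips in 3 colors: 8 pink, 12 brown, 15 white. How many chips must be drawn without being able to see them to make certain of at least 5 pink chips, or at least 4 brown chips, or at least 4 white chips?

Each of the 3 colors has its own threshold; avoid all of them simultaneously.
The worst case stops just short of every target: 4 pink, 3 brown, 3 white — 4 + 3 + 3 = 10 chips.
One more chip must push some color to its target, so 10 + 1 = 11.

11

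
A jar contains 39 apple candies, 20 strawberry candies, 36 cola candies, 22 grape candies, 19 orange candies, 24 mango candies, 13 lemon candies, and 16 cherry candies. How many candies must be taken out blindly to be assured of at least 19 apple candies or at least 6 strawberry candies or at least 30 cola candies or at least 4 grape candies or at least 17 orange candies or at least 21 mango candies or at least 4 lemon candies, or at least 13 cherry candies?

Each of the 8 flavors has its own threshold; avoid all of them simultaneously.
The worst case stops just short of every target: 18 apple, 5 strawberry, 29 cola, 3 grape, 16 orange, 20 mango, 3 lemon, 12 cherry — 18 + 5 + 29 + 3 + 16 + 20 + 3 + 12 = 106 candies.
One more candy must push some flavor to its target, so 106 + 1 = 107.

107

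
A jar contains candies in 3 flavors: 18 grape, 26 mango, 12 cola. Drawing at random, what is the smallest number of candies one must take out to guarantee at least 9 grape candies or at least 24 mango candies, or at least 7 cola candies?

38

Each of the 3 flavors has its own threshold; avoid all of them simultaneously.
The worst case stops just short of every target: 8 grape, 23 mango, 6 cola — 8 + 23 + 6 = 37 candies.
One more candy must push some flavor to its target, so 37 + 1 = 38.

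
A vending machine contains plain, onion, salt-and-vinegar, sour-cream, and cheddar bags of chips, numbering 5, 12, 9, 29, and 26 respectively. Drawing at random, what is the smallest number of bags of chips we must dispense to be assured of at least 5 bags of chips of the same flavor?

Treat the 5 flavors as pigeonholes.
The worst case takes 4 bags of chips of each flavor without reaching 5 of any: 5 × 4 = 20.
The next bag of chips must bring some flavor to 5, so 20 + 1 = 21.

21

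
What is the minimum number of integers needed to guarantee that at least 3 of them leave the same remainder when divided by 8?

17

There are 8 residue classes modulo 8 acting as pigeonholes.
With 8 × 2 = 16 integers we could place exactly 2 in each, with no class reaching 3.
One more forces some class to hold 3, so 16 + 1 = 17.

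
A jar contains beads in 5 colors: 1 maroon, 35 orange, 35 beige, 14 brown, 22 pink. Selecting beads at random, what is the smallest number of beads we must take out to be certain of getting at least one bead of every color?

107

The hardest color to obtain is maroon: we could draw every other bead first — 107 − 1 = 106 beads — without a single maroon one.
The next draw must be maroon, so 106 + 1 = 107.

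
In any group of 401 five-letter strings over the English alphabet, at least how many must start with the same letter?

16

There are 26 possible first letters, which serve as the pigeonholes.
If each of the 26 possible first letters held at most 15, the total would be at most 26 × 15 = 390 < 401, a contradiction.
So at least one holds ⌈401/26⌉ = 16.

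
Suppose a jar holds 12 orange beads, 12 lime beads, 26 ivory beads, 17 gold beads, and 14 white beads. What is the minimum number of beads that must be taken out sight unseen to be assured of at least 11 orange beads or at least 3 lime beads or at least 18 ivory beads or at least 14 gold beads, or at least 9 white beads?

The worst case stops just short of every target: 10 orange, 2 lime, 17 ivory, 13 gold, 8 white — 10 + 2 + 17 + 13 + 8 = 50 beads.
One more bead must push some color to its target, so 50 + 1 = 51.

51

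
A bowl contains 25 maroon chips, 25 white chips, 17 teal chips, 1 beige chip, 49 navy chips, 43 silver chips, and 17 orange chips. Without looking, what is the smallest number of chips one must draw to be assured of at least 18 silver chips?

The worst case draws every non-silver chip first: 25 + 25 + 17 + 1 + 49 + 17 = 134.
The next 18 draws are then forced to be silver, giving 134 + 18 = 152.

152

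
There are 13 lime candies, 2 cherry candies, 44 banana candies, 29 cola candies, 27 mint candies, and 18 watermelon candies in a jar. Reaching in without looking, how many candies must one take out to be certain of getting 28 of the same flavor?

In the worst case we take at most 27 of each flavor, but all 13 lime, all 2 cherry, and all 18 watermelon (fewer than 27), giving 13 + 2 + 27 + 27 + 27 + 18 = 114.
One more candy then forces some flavor to 28, so 114 + 1 = 115.

115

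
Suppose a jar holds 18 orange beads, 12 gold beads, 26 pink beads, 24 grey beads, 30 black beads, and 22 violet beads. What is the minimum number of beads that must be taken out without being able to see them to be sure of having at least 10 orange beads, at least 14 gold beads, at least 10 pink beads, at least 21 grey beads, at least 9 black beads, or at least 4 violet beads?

The worst case stops just short of every target: 9 orange, all 12 gold, 9 pink, 20 grey, 8 black, 3 violet — 9 + 12 + 9 + 20 + 8 + 3 = 61 beads.
One more bead must push some color to its target, so 61 + 1 = 62.

62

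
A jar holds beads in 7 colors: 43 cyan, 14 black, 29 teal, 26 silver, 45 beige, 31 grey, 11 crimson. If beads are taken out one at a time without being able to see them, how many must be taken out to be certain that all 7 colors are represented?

189

The hardest color to obtain is crimson: we could draw every other bead first — 199 − 11 = 188 beads — without a single crimson one.
The next draw must be crimson, so 188 + 1 = 189.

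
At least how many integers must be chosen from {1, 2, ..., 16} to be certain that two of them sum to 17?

9

Partition {1, …, 16} into 8 pairs: {1,16}, {2,15}, …, {8,9}.
Choosing 8 integers — say the integers 1 through 8 — takes one from each pair and avoids the property.
Choosing 9 forces two into the same pair by pigeonhole, and those sum to 17. So 9.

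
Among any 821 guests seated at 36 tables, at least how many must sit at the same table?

The 821 guests fall into 36 tables.
If each of the 36 tables held at most 22, the total would be at most 36 × 22 = 792 < 821, a contradiction.
So at least one holds ⌈821/36⌉ = 23.

23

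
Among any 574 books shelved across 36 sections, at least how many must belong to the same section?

The 574 books fall into 36 sections.
If each of the 36 sections held at most 15, the total would be at most 36 × 15 = 540 < 574, a contradiction.
So at least one holds ⌈574/36⌉ = 16.

16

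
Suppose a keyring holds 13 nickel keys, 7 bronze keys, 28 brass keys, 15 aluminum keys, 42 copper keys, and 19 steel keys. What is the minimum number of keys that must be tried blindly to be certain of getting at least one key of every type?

118

The hardest type to obtain is bronze: we could draw every other key first — 124 − 7 = 117 keys — without a single bronze one.
The next draw must be bronze, so 117 + 1 = 118.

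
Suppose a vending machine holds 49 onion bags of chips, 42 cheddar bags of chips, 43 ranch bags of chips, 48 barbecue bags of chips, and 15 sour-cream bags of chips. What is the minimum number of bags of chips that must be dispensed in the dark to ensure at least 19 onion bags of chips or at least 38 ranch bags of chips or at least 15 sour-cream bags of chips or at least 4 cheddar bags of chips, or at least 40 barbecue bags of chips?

The worst case stops just short of every target: 18 onion, 3 cheddar, 37 ranch, 39 barbecue, 14 sour-cream — 18 + 3 + 37 + 39 + 14 = 111 bags of chips.
One more bag of chips must push some flavor to its target, so 111 + 1 = 112.

112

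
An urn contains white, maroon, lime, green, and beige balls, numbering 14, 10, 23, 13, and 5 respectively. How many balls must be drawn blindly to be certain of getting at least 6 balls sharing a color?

26

Treat the 5 colors as pigeonholes.
The worst case takes 5 balls of each color without reaching 6 of any: 5 × 5 = 25.
The next ball must bring some color to 6, so 25 + 1 = 26.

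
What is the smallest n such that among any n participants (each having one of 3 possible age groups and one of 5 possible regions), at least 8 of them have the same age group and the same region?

There are 3 × 5 = 15 (age group, region) combinations acting as pigeonholes.
With 15 × 7 = 105 participants we could place exactly 7 in each, with no (age group, region) pair reaching 8.
One more forces some (age group, region) pair to hold 8, so 105 + 1 = 106.

106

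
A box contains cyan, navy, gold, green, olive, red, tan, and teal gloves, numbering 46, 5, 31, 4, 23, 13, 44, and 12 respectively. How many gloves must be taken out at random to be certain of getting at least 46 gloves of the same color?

In the worst case we take at most 45 of each color, but all 5 navy, all 31 gold, all 4 green, all 23 olive, all 13 red, all 44 tan, and all 12 teal (fewer than 45), giving 45 + 5 + 31 + 4 + 23 + 13 + 44 + 12 = 177.
One more glove then forces some color to 46, so 177 + 1 = 178.

178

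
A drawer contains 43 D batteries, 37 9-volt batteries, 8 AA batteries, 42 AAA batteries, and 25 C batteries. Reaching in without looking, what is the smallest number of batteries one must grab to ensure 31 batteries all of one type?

In the worst case we take at most 30 of each type, but all 8 AA and all 25 C (fewer than 30), giving 30 + 30 + 8 + 30 + 25 = 123.
One more battery then forces some type to 31, so 123 + 1 = 124.

124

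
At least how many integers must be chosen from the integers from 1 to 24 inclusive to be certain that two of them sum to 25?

13

Partition {1, …, 24} into 12 pairs: {1,24}, {2,23}, …, {12,13}.
Choosing 12 integers — say the integers 1 through 12 — takes one from each pair and avoids the property.
Choosing 13 forces two into the same pair by pigeonhole, and those sum to 25. So 13.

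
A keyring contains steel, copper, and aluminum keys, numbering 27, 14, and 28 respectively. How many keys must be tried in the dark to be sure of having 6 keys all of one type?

16

The worst case takes 5 keys of each type without reaching 6 of any: 3 × 5 = 15.
The next key must bring some type to 6, so 15 + 1 = 16.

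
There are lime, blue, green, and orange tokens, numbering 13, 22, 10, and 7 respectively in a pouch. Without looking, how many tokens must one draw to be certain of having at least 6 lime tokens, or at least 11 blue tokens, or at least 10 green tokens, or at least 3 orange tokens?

The worst case stops just short of every target: 5 lime, 10 blue, 9 green, 2 orange — 5 + 10 + 9 + 2 = 26 tokens.
One more token must push some color to its target, so 26 + 1 = 27.

27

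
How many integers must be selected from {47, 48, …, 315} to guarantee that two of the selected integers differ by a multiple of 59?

60

Use the pigeonhole principle on residue classes: group the integers by remainder mod 59; there are 59 residue classes, each nonempty in this range.
Choosing one from each class (59 integers) avoids any shared remainder.
One more choice must repeat a class, so two differ by a multiple of 59. Hence 59 + 1 = 60.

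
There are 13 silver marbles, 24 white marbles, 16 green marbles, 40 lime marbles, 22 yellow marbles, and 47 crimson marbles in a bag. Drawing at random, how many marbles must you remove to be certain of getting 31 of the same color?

In the worst case we take at most 30 of each color, but all 13 silver, all 24 white, all 16 green, and all 22 yellow (fewer than 30), giving 13 + 24 + 16 + 30 + 22 + 30 = 135.
One more marble then forces some color to 31, so 135 + 1 = 136.

136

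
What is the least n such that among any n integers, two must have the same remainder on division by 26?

27

Two integers differ by a multiple of 26 exactly when they share a remainder mod 26.
There are 26 residue classes mod 26, so 26 integers can all lie in distinct classes.
One more integer must repeat a residue, giving a difference divisible by 26. So n = 26 + 1 = 27.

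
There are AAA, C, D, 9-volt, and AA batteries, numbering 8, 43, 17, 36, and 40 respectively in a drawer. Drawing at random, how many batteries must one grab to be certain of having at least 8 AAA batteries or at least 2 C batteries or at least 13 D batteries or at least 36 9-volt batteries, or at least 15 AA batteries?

70

Each of the 5 types has its own threshold; avoid all of them simultaneously.
The worst case stops just short of every target: 7 AAA, 1 C, 12 D, 35 9-volt, 14 AA — 7 + 1 + 12 + 35 + 14 = 69 batteries.
One more battery must push some type to its target, so 69 + 1 = 70.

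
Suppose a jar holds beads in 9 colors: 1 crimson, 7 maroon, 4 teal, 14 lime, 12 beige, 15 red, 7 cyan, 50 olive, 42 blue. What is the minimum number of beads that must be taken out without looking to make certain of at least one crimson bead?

To avoid crimson beads as long as possible, exhaust the other 8 colors first.
The worst case draws every non-crimson bead first: 7 + 4 + 14 + 12 + 15 + 7 + 50 + 42 = 151.
The next draw is then forced to be crimson, giving 151 + 1 = 152.

152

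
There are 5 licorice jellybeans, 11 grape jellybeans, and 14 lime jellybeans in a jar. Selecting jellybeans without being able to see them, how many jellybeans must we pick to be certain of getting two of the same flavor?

4

Treat the 3 flavors as pigeonholes.
The worst case takes 1 jellybean of each flavor without reaching 2 of any: 3 × 1 = 3.
The next jellybean must bring some flavor to 2, so 3 + 1 = 4.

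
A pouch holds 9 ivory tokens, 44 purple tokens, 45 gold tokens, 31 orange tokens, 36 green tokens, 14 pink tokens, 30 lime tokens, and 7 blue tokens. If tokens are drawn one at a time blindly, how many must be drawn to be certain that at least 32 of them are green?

212

The worst case draws every non-green token first: 9 + 44 + 45 + 31 + 14 + 30 + 7 = 180.
The next 32 draws are then forced to be green, giving 180 + 32 = 212.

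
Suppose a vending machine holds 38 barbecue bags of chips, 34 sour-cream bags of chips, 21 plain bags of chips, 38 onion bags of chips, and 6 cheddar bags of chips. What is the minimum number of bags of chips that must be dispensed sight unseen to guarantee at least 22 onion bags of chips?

The worst case draws every non-onion bag of chips first: 38 + 34 + 21 + 6 = 99.
The next 22 draws are then forced to be onion, giving 99 + 22 = 121.

121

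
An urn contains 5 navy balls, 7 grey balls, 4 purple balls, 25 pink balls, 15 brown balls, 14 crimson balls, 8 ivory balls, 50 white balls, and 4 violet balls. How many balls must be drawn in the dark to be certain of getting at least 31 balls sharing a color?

113

Treat the 9 colors as pigeonholes.
In the worst case we take at most 30 of each color, but all 5 navy, all 7 grey, all 4 purple, all 25 pink, all 15 brown, all 14 crimson, all 8 ivory, and all 4 violet (fewer than 30), giving 5 + 7 + 4 + 25 + 15 + 14 + 8 + 30 + 4 = 112.
One more ball then forces some color to 31, so 112 + 1 = 113.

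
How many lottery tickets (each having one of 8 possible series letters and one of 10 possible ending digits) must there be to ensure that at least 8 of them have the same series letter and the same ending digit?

561

There are 8 × 10 = 80 (series letter, ending digit) combinations acting as pigeonholes.
With 80 × 7 = 560 lottery tickets we could place exactly 7 in each, with no (series letter, ending digit) pair reaching 8.
One more forces some (series letter, ending digit) pair to hold 8, so 560 + 1 = 561.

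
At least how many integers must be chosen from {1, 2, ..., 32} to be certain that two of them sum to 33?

17

Partition {1, …, 32} into 16 pairs: {1,32}, {2,31}, …, {16,17}.
Choosing 16 integers — say the integers 1 through 16 — takes one from each pair and avoids the property.
Choosing 17 forces two into the same pair by pigeonhole, and those sum to 33. So 17.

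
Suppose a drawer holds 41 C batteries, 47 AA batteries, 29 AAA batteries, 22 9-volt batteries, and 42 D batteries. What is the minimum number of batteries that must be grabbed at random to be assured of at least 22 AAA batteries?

174

To avoid AAA batteries as long as possible, exhaust the other 4 types first.
The worst case draws every non-AAA battery first: 41 + 47 + 22 + 42 = 152.
The next 22 draws are then forced to be AAA, giving 152 + 22 = 174.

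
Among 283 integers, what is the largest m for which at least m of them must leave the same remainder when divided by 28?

11

The 283 integers fall into 28 residue classes modulo 28.
If each of the 28 residue classes modulo 28 held at most 10, the total would be at most 28 × 10 = 280 < 283, a contradiction.
So at least one holds ⌈283/28⌉ = 11.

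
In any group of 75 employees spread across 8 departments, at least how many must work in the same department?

If each of the 8 departments held at most 9, the total would be at most 8 × 9 = 72 < 75, a contradiction.
So at least one holds ⌈75/8⌉ = 10.

10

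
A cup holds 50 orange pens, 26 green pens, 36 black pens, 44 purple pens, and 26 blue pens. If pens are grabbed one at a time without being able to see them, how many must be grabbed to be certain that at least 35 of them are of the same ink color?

155

Treat the 5 ink colors as pigeonholes.
In the worst case we take at most 34 of each ink color, but all 26 green and all 26 blue (fewer than 34), giving 34 + 26 + 34 + 34 + 26 = 154.
One more pen then forces some ink color to 35, so 154 + 1 = 155.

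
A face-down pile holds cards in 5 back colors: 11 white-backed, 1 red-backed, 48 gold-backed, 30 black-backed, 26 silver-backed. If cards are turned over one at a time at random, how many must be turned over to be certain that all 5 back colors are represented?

116

The hardest back color to obtain is red-backed: we could draw every other card first — 116 − 1 = 115 cards — without a single red-backed one.
The next draw must be red-backed, so 115 + 1 = 116.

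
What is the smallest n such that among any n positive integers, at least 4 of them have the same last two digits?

There are 100 possible two-digit endings acting as pigeonholes.
With 100 × 3 = 300 positive integers we could place exactly 3 in each, with no class reaching 4.
One more forces some class to hold 4, so 300 + 1 = 301.

301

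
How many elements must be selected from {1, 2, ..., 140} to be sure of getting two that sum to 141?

Partition {1, …, 140} into 70 pairs: {1,140}, {2,139}, …, {70,71}.
Choosing 70 integers — say the integers 1 through 70 — takes one from each pair and avoids the property.
Choosing 71 forces two into the same pair by pigeonhole, and those sum to 141. So 71.

71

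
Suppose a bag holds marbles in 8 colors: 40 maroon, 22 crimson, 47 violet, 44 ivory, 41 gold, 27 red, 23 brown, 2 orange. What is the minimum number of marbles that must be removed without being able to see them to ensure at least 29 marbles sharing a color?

In the worst case we take at most 28 of each color, but all 22 crimson, all 27 red, all 23 brown, and all 2 orange (fewer than 28), giving 28 + 22 + 28 + 28 + 28 + 27 + 23 + 2 = 186.
One more marble then forces some color to 29, so 186 + 1 = 187.

187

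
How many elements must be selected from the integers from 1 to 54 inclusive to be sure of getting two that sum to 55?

28

Partition {1, …, 54} into 27 pairs: {1,54}, {2,53}, …, {27,28}.
Choosing 27 integers — say the integers 1 through 27 — takes one from each pair and avoids the property.
Choosing 28 forces two into the same pair by pigeonhole, and those sum to 55. So 28.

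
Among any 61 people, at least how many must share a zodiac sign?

The 61 people fall into 12 zodiac signs.
If each of the 12 zodiac signs held at most 5, the total would be at most 12 × 5 = 60 < 61, a contradiction.
So at least one holds ⌈61/12⌉ = 6.

6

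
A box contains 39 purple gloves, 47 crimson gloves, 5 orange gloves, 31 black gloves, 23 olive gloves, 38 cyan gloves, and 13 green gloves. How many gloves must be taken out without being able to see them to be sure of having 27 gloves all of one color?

In the worst case we take at most 26 of each color, but all 5 orange, all 23 olive, and all 13 green (fewer than 26), giving 26 + 26 + 5 + 26 + 23 + 26 + 13 = 145.
One more glove then forces some color to 27, so 145 + 1 = 146.

146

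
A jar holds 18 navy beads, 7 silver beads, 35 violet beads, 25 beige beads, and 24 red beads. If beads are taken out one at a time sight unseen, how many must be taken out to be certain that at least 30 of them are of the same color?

104

In the worst case we take at most 29 of each color, but all 18 navy, all 7 silver, all 25 beige, and all 24 red (fewer than 29), giving 18 + 7 + 29 + 25 + 24 = 103.
One more bead then forces some color to 30, so 103 + 1 = 104.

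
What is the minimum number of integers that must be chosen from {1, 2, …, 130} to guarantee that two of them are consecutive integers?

Partition {1, …, 130} into 65 pairs: {1,2}, {3,4}, …, {129,130}.
Choosing 65 integers — say the 65 even numbers 2, 4, …, 130 — takes one from each pair and avoids the property.
Choosing 66 forces two into the same pair by pigeonhole, and those are consecutive. So 66.

66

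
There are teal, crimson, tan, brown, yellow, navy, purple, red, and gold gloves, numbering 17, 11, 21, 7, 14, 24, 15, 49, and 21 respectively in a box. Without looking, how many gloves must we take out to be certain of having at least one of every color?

The hardest color to obtain is brown: we could draw every other glove first — 179 − 7 = 172 gloves — without a single brown one.
The next draw must be brown, so 172 + 1 = 173.

173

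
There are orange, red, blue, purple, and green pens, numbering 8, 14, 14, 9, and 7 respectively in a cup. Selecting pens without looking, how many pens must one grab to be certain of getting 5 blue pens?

The worst case draws every non-blue pen first: 8 + 14 + 9 + 7 = 38.
The next 5 draws are then forced to be blue, giving 38 + 5 = 43.

43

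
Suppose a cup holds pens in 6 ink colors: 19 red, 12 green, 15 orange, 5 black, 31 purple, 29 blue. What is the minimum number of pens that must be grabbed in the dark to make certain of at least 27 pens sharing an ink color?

In the worst case we take at most 26 of each ink color, but all 19 red, all 12 green, all 15 orange, and all 5 black (fewer than 26), giving 19 + 12 + 15 + 5 + 26 + 26 = 103.
One more pen then forces some ink color to 27, so 103 + 1 = 104.

104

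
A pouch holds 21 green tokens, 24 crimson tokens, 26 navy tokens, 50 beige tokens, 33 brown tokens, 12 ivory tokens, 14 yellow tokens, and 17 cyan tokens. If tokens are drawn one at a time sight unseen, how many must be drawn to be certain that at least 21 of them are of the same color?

144

In the worst case we take at most 20 of each color, but all 12 ivory, all 14 yellow, and all 17 cyan (fewer than 20), giving 20 + 20 + 20 + 20 + 20 + 12 + 14 + 17 = 143.
One more token then forces some color to 21, so 143 + 1 = 144.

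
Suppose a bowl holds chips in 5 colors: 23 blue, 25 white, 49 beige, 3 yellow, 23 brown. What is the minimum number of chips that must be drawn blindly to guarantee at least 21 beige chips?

The worst case draws every non-beige chip first: 23 + 25 + 3 + 23 = 74.
The next 21 draws are then forced to be beige, giving 74 + 21 = 95.

95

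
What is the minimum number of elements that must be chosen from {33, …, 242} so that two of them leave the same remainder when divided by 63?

Group the integers by remainder mod 63; there are 63 residue classes, each nonempty in this range.
Choosing one from each class (63 integers) avoids any shared remainder.
One more choice must repeat a class, so two differ by a multiple of 63. Hence 63 + 1 = 64.

64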